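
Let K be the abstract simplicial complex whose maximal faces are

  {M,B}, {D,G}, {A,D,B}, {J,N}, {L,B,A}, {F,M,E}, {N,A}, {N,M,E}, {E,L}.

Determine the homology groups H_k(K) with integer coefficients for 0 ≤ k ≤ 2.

H_0 ≅ Z,  H_1 ≅ Z^2,  H_2 = 0.

Take the total order A < B < D < E < F < G < J < L < M < N on the vertex set. Then K (dimension 2) consists of the simplices:

  0-simplices (10): A, B, D, E, F, G, J, L, M, N
  1-simplices (15): AB, AD, AL, AN, BD, BL, BM, DG, EF, EL, EM, EN, FM, JN, MN
  2-simplices (4): ABD, ABL, EFM, EMN

Hence C_0 ≅ Z^10, C_1 ≅ Z^15, C_2 ≅ Z^4.

∂_1: C_1 → C_0 is given by ∂[p,q] = [q] − [p].
The 10×15 boundary matrix has rank 9 and Smith normal form diag(1,1,1,1,1,1,1,1,1).

Boundary ∂_2: C_2 → C_1 maps a triangle to the signed sum of its edges. For instance
  ∂EFM = FM − EM + EF,
  ∂ABD = BD − AD + AB.
As a 15×4 matrix over Z this has rank 4, with invariant factors (1,1,1,1).

Reading off H_k = ker ∂_k / im ∂_{k+1}:

  H_0: rank C_0 − rank ∂_1 = 10 − 9 = 1, and the invariant factors of ∂_1 are all 1, so H_0 ≅ Z.
  H_1: rank ker ∂_1 − rank ∂_2 = (15 − 9) − 4 = 2, and the invariant factors of ∂_2 are all 1, so H_1 ≅ Z^2.
  H_2: rank ker ∂_2 − rank ∂_3 = (4 − 4) − 0 = 0, and there is no ∂_3, so H_2 ≅ 0.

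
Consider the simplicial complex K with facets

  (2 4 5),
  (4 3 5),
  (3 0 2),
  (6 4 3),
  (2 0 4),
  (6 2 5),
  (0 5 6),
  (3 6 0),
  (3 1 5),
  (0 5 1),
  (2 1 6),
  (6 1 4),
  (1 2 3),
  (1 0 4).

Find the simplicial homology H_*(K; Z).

K has 7 vertices, 21 edges, 14 triangles.
rank ∂_0 = 0, rank ∂_1 = 6 ⇒ b_0 = 7 − 0 − 6 = 1; all invariant factors of ∂_1 are 1 so no torsion. So H_0 = Z.
rank ∂_1 = 6, rank ∂_2 = 13 ⇒ b_1 = 21 − 6 − 13 = 2; all invariant factors of ∂_2 are 1 so no torsion. So H_1 = Z^2.
rank ∂_2 = 13, rank ∂_3 = 0 ⇒ b_2 = 14 − 13 − 0 = 1. So H_2 = Z.

H_0 ≅ Z,  H_1 ≅ Z^2,  H_2 ≅ Z.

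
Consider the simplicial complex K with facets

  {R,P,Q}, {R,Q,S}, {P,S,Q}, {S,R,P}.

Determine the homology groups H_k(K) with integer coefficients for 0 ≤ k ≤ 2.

H_0 ≅ Z,  H_1 = 0,  H_2 ≅ Z.

We work with the vertex ordering P < Q < R < S. The simplices of K, each written with vertices in increasing order, are:

  0-simplices (4): P, Q, R, S
  1-simplices (6): PQ, PR, PS, QR, QS, RS
  2-simplices (4): PQR, PQS, PRS, QRS

so the chain groups are C_0 ≅ Z^4, C_1 ≅ Z^6, C_2 ≅ Z^4.

The boundary map ∂_1: C_1 → C_0 is given by ∂[p,q] = [q] − [p].
The 4×6 boundary matrix has rank 3 and Smith normal form diag(1,1,1).

The boundary map ∂_2: C_2 → C_1 sends each 2-simplex [p,q,r] to [q,r] − [p,r] + [p,q]. For instance
  ∂QRS = RS − QS + QR,
  ∂PRS = RS − PS + PR.
The 6×4 boundary matrix has rank 3 and Smith normal form diag(1,1,1).

Reading off H_k = ker ∂_k / im ∂_{k+1}:

  H_0: rank C_0 − rank ∂_1 = 4 − 3 = 1, and the invariant factors of ∂_1 are all 1, so H_0 = Z.
  H_1: rank ker ∂_1 − rank ∂_2 = (6 − 3) − 3 = 0, and the invariant factors of ∂_2 are all 1, so H_1 = 0.
  H_2: rank ker ∂_2 − rank ∂_3 = (4 − 3) − 0 = 1, and there is no ∂_3, so H_2 = Z.

(K is a triangulation of the 2-sphere S^2.)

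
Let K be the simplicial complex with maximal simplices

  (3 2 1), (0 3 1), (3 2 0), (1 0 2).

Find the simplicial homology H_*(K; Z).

Take the total order 0 < 1 < 2 < 3 on the vertex set. Then K (dimension 2) consists of the simplices:

  0-simplices (4): [0], [1], [2], [3]
  1-simplices (6): [0,1], [0,2], [0,3], [1,2], [1,3], [2,3]
  2-simplices (4): [0,1,2], [0,1,3], [0,2,3], [1,2,3]

giving chain groups C_0 ≅ Z^4, C_1 ≅ Z^6, C_2 ≅ Z^4.

∂_1: C_1 → C_0 sends each edge [p,q] (with p < q) to q − p. For instance
  ∂[2,3] = [3] − [2].
This gives a 4×6 integer matrix of rank 3; reducing to Smith normal form yields diagonal entries (1,1,1).

The boundary map ∂_2: C_2 → C_1 maps a triangle to the signed sum of its edges. For instance
  ∂[1,2,3] = [2,3] − [1,3] + [1,2],
  ∂[0,2,3] = [2,3] − [0,3] + [0,2].
The 6×4 boundary matrix has rank 3 and Smith normal form diag(1,1,1).

Now H_k = ker ∂_k / im ∂_{k+1}, so:

  H_0: rank C_0 − rank ∂_1 = 4 − 3 = 1, and the invariant factors of ∂_1 are all 1, so H_0 ≅ Z.
  H_1: rank ker ∂_1 − rank ∂_2 = (6 − 3) − 3 = 0, and the invariant factors of ∂_2 are all 1, so H_1 ≅ 0.
  H_2: rank ker ∂_2 − rank ∂_3 = (4 − 3) − 0 = 1, and there is no ∂_3, so H_2 ≅ Z.

H_0 = Z,  H_1 = 0,  H_2 = Z.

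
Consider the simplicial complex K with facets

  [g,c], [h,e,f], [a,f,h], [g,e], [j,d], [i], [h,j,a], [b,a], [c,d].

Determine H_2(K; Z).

Fix the vertex order a < b < c < d < e < f < g < h < i < j and write every simplex with vertices in increasing order. Then dim K = 2 and the simplices of K are:

  0-simplices (10): a, b, c, d, e, f, g, h, i, j
  1-simplices (12): ab, af, ah, aj, cd, cg, dj, ef, eg, eh, fh, hj
  2-simplices (3): afh, ahj, efh

giving chain groups C_0 ≅ Z^10, C_1 ≅ Z^12, C_2 ≅ Z^3.

The boundary map ∂_1: C_1 → C_0 sends each edge [p,q] (with p < q) to q − p.
The resulting 10×12 matrix has rank 8, and its Smith normal form has invariant factors (1,1,1,1,1,1,1,1).

The boundary map ∂_2: C_2 → C_1 sends each 2-simplex [p,q,r] to [q,r] − [p,r] + [p,q]. For instance
  ∂efh = fh − eh + ef,
  ∂ahj = hj − aj + ah.
This gives a 12×3 integer matrix of rank 3; reducing to Smith normal form yields diagonal entries (1,1,1).

From H_k ≅ ker(∂_k) / im(∂_{k+1}) we obtain:

  H_2: rank ker ∂_2 − rank ∂_3 = (3 − 3) − 0 = 0, and there is no ∂_3, so H_2 = 0.

H_2 = 0.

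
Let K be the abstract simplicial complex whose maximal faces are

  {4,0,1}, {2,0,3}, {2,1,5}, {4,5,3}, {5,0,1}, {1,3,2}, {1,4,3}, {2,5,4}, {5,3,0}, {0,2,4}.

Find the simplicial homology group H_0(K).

Fix the vertex order 0 < 1 < 2 < 3 < 4 < 5 and write every simplex with vertices in increasing order. Then dim K = 2 and the simplices of K are:

  0-simplices (6): [0], [1], [2], [3], [4], [5]
  1-simplices (15): [0,1], [0,2], [0,3], [0,4], [0,5], [1,2], [1,3], [1,4], [1,5], [2,3], [2,4], [2,5], [3,4], [3,5], [4,5]
  2-simplices (10): [0,1,4], [0,1,5], [0,2,3], [0,2,4], [0,3,5], [1,2,3], [1,2,5], [1,3,4], [2,4,5], [3,4,5]

Hence C_0 ≅ Z^6, C_1 ≅ Z^15, C_2 ≅ Z^10.

Boundary ∂_1: C_1 → C_0 sends each edge [p,q] (with p < q) to q − p. For instance
  ∂[2,5] = [5] − [2].
This gives a 6×15 integer matrix of rank 5; reducing to Smith normal form yields diagonal entries (1,1,1,1,1).

∂_2: C_2 → C_1 acts by ∂[p,q,r] = [q,r] − [p,r] + [p,q]. For instance
  ∂[0,3,5] = [3,5] − [0,5] + [0,3],
  ∂[1,2,3] = [2,3] − [1,3] + [1,2].
The resulting 15×10 matrix has rank 10, and its Smith normal form has invariant factors (1,1,1,1,1,1,1,1,1,2).

Reading off H_k = ker ∂_k / im ∂_{k+1}:

  H_0: rank C_0 − rank ∂_1 = 6 − 5 = 1, and the invariant factors of ∂_1 are all 1, so H_0 = Z.

(K is a triangulation of the real projective plane RP^2.)

H_0 ≅ Z.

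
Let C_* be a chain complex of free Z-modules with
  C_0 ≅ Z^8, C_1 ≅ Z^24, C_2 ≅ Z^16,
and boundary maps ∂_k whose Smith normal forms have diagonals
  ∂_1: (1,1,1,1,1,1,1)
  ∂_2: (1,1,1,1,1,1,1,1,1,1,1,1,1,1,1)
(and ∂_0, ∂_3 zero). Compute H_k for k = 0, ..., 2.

H_0: b_0 = 8 − 0 − 7 = 1; torsion from ∂_1 factors > 1: none. So H_0 ≅ Z.
H_1: b_1 = 24 − 7 − 15 = 2; torsion from ∂_2 factors > 1: none. So H_1 ≅ Z^2.
H_2: b_2 = 16 − 15 − 0 = 1; torsion from ∂_3 factors > 1: none. So H_2 ≅ Z.

H_0 ≅ Z,  H_1 ≅ Z^2,  H_2 ≅ Z.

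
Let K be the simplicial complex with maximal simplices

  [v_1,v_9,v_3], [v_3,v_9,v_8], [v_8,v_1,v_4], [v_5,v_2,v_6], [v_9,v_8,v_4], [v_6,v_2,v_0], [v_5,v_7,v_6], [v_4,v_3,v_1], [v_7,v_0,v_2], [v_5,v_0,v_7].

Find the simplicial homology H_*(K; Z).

H_0 = Z^2,  H_1 = Z^2,  H_2 = 0.

We work with the vertex ordering v_0 < v_1 < v_2 < v_3 < v_4 < v_5 < v_6 < v_7 < v_8 < v_9. The simplices of K, each written with vertices in increasing order, are:

  0-simplices (10): [v_0], [v_1], [v_2], [v_3], [v_4], [v_5], [v_6], [v_7], [v_8], [v_9]
  1-simplices (20): (20 of them)
  2-simplices (10): [v_0,v_2,v_6], [v_0,v_2,v_7], [v_0,v_5,v_7], [v_1,v_3,v_4], [v_1,v_3,v_9], [v_1,v_4,v_8], [v_2,v_5,v_6], [v_3,v_8,v_9], [v_4,v_8,v_9], [v_5,v_6,v_7]

giving chain groups C_0 ≅ Z^10, C_1 ≅ Z^20, C_2 ≅ Z^10.

∂_1: C_1 → C_0 is given by ∂[p,q] = [q] − [p].
The 10×20 boundary matrix has rank 8 and Smith normal form diag(1,1,1,1,1,1,1,1).

The boundary map ∂_2: C_2 → C_1 acts by ∂[p,q,r] = [q,r] − [p,r] + [p,q]. For instance
  ∂[v_0,v_2,v_6] = [v_2,v_6] − [v_0,v_6] + [v_0,v_2],
  ∂[v_1,v_3,v_4] = [v_3,v_4] − [v_1,v_4] + [v_1,v_3].
As a 20×10 matrix over Z this has rank 10, with invariant factors (1,1,1,1,1,1,1,1,1,1).

Reading off H_k = ker ∂_k / im ∂_{k+1}:

  H_0: rank C_0 − rank ∂_1 = 10 − 8 = 2, and the invariant factors of ∂_1 are all 1, so H_0 = Z^2.
  H_1: rank ker ∂_1 − rank ∂_2 = (20 − 8) − 10 = 2, and the invariant factors of ∂_2 are all 1, so H_1 = Z^2.
  H_2: rank ker ∂_2 − rank ∂_3 = (10 − 10) − 0 = 0, and there is no ∂_3, so H_2 = 0.

As a check, the Euler characteristic is 10 − 20 + 10 = 0, which agrees with 2 − 2 + 0 = 0.
(K is a triangulation of the disjoint union of the Möbius band and the Möbius band.)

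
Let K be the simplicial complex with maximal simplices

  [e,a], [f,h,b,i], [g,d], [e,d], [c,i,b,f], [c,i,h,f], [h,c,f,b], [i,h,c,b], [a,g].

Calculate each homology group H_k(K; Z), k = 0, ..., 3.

H_0 ≅ Z^2,  H_1 ≅ Z,  H_2 = 0,  H_3 ≅ Z.

Take the total order a < b < c < d < e < f < g < h < i on the vertex set. Then K (dimension 3) consists of the simplices:

  0-simplices (9): a, b, c, d, e, f, g, h, i
  1-simplices (14): ae, ag, bc, bf, bh, bi, cf, ch, ci, de, dg, fh, fi, hi
  2-simplices (10): bcf, bch, bci, bfh, bfi, bhi, cfh, cfi, chi, fhi
  3-simplices (5): bcfh, bcfi, bchi, bfhi, cfhi

giving chain groups C_0 ≅ Z^9, C_1 ≅ Z^14, C_2 ≅ Z^10, C_3 ≅ Z^5.

Boundary ∂_1: C_1 → C_0 is given by ∂[p,q] = [q] − [p]. For instance
  ∂dg = g − d.
This gives a 9×14 integer matrix of rank 7; reducing to Smith normal form yields diagonal entries (1,1,1,1,1,1,1).

The boundary map ∂_2: C_2 → C_1 sends each 2-simplex [p,q,r] to [q,r] − [p,r] + [p,q]. For instance
  ∂bch = ch − bh + bc,
  ∂bfh = fh − bh + bf.
This gives a 14×10 integer matrix of rank 6; reducing to Smith normal form yields diagonal entries (1,1,1,1,1,1).

Boundary ∂_3: C_3 → C_2 sends each 3-simplex σ to the alternating sum Σ_i (−1)^i (σ with its i-th vertex removed). For instance
  ∂bchi = chi − bhi + bci − bch,
  ∂cfhi = fhi − chi + cfi − cfh.
As a 10×5 matrix over Z this has rank 4, with invariant factors (1,1,1,1).

From H_k ≅ ker(∂_k) / im(∂_{k+1}) we obtain:

  H_0: rank C_0 − rank ∂_1 = 9 − 7 = 2, and the invariant factors of ∂_1 are all 1, so H_0 ≅ Z^2.
  H_1: rank ker ∂_1 − rank ∂_2 = (14 − 7) − 6 = 1, and the invariant factors of ∂_2 are all 1, so H_1 ≅ Z.
  H_2: rank ker ∂_2 − rank ∂_3 = (10 − 6) − 4 = 0, and the invariant factors of ∂_3 are all 1, so H_2 ≅ 0.
  H_3: rank ker ∂_3 − rank ∂_4 = (5 − 4) − 0 = 1, and there is no ∂_4, so H_3 ≅ Z.

As a check, the Euler characteristic is 9 − 14 + 10 − 5 = 0, which agrees with 2 − 1 + 0 − 1 = 0.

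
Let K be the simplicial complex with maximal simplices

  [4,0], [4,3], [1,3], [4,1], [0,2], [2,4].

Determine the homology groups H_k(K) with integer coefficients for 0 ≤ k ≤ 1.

H_0 = Z,  H_1 = Z^2.

We work with the vertex ordering 0 < 1 < 2 < 3 < 4. The simplices of K, each written with vertices in increasing order, are:

  0-simplices (5): [0], [1], [2], [3], [4]
  1-simplices (6): [0,2], [0,4], [1,3], [1,4], [2,4], [3,4]

so the chain groups are C_0 ≅ Z^5, C_1 ≅ Z^6.

The boundary map ∂_1: C_1 → C_0 maps an edge to its endpoints' difference, ∂[p,q] = q − p. For instance
  ∂[1,3] = [3] − [1].
The 5×6 boundary matrix has rank 4 and Smith normal form diag(1,1,1,1).

Computing H_k = (kernel of ∂_k) / (image of ∂_{k+1}):

  H_0: rank C_0 − rank ∂_1 = 5 − 4 = 1, and the invariant factors of ∂_1 are all 1, so H_0 ≅ Z.
  H_1: rank ker ∂_1 − rank ∂_2 = (6 − 4) − 0 = 2, and there is no ∂_2, so H_1 ≅ Z^2.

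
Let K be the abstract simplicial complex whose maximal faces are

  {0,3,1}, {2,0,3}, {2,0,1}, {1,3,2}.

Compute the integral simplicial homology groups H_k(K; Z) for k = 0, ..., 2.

Order the vertices as 0 < 1 < 2 < 3. Listing each simplex with vertices in this order, K has dimension 2 with simplices:

  0-simplices (4): [0], [1], [2], [3]
  1-simplices (6): [0,1], [0,2], [0,3], [1,2], [1,3], [2,3]
  2-simplices (4): [0,1,2], [0,1,3], [0,2,3], [1,2,3]

giving chain groups C_0 ≅ Z^4, C_1 ≅ Z^6, C_2 ≅ Z^4.

∂_1: C_1 → C_0 sends each edge [p,q] (with p < q) to q − p.
The 4×6 boundary matrix has rank 3 and Smith normal form diag(1,1,1).

The boundary map ∂_2: C_2 → C_1 acts by ∂[p,q,r] = [q,r] − [p,r] + [p,q]. For instance
  ∂[0,2,3] = [2,3] − [0,3] + [0,2],
  ∂[1,2,3] = [2,3] − [1,3] + [1,2].
This gives a 6×4 integer matrix of rank 3; reducing to Smith normal form yields diagonal entries (1,1,1).

Reading off H_k = ker ∂_k / im ∂_{k+1}:

  H_0: rank C_0 − rank ∂_1 = 4 − 3 = 1, and the invariant factors of ∂_1 are all 1, so H_0 = Z.
  H_1: rank ker ∂_1 − rank ∂_2 = (6 − 3) − 3 = 0, and the invariant factors of ∂_2 are all 1, so H_1 = 0.
  H_2: rank ker ∂_2 − rank ∂_3 = (4 − 3) − 0 = 1, and there is no ∂_3, so H_2 = Z.

H_0 = Z,  H_1 = 0,  H_2 = Z.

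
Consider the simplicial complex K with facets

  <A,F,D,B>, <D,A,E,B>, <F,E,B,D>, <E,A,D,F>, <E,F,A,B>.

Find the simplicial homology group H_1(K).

H_1 ≅ 0.

Fix the vertex order A < B < D < E < F and write every simplex with vertices in increasing order. Then dim K = 3 and the simplices of K are:

  0-simplices (5): A, B, D, E, F
  1-simplices (10): AB, AD, AE, AF, BD, BE, BF, DE, DF, EF
  2-simplices (10): ABD, ABE, ABF, ADE, ADF, AEF, BDE, BDF, BEF, DEF
  3-simplices (5): ABDE, ABDF, ABEF, ADEF, BDEF

so the chain groups are C_0 ≅ Z^5, C_1 ≅ Z^10, C_2 ≅ Z^10, C_3 ≅ Z^5.

Boundary ∂_1: C_1 → C_0 is given by ∂[p,q] = [q] − [p]. For instance
  ∂AD = D − A.
The resulting 5×10 matrix has rank 4, and its Smith normal form has invariant factors (1,1,1,1).

The boundary map ∂_2: C_2 → C_1 sends each 2-simplex [p,q,r] to [q,r] − [p,r] + [p,q]. For instance
  ∂ABE = BE − AE + AB,
  ∂BEF = EF − BF + BE.
This gives a 10×10 integer matrix of rank 6; reducing to Smith normal form yields diagonal entries (1,1,1,1,1,1).

∂_3: C_3 → C_2 sends each 3-simplex σ to the alternating sum Σ_i (−1)^i (σ with its i-th vertex removed). For instance
  ∂ADEF = DEF − AEF + ADF − ADE,
  ∂ABDF = BDF − ADF + ABF − ABD.
This gives a 10×5 integer matrix of rank 4; reducing to Smith normal form yields diagonal entries (1,1,1,1).

Now H_k = ker ∂_k / im ∂_{k+1}, so:

  H_1: rank ker ∂_1 − rank ∂_2 = (10 − 4) − 6 = 0, and the invariant factors of ∂_2 are all 1, so H_1 ≅ 0.

(K is a triangulation of the 3-sphere S^3.)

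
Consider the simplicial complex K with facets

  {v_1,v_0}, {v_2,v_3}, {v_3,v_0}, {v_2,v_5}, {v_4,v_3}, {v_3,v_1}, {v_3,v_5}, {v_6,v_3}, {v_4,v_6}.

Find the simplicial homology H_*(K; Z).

H_0 = Z,  H_1 = Z^3.

We work with the vertex ordering v_0 < v_1 < v_2 < v_3 < v_4 < v_5 < v_6. The simplices of K, each written with vertices in increasing order, are:

  0-simplices (7): [v_0], [v_1], [v_2], [v_3], [v_4], [v_5], [v_6]
  1-simplices (9): [v_0,v_1], [v_0,v_3], [v_1,v_3], [v_2,v_3], [v_2,v_5], [v_3,v_4], [v_3,v_5], [v_3,v_6], [v_4,v_6]

giving chain groups C_0 ≅ Z^7, C_1 ≅ Z^9.

The boundary map ∂_1: C_1 → C_0 sends each edge [p,q] (with p < q) to q − p.
This gives a 7×9 integer matrix of rank 6; reducing to Smith normal form yields diagonal entries (1,1,1,1,1,1).

Now H_k = ker ∂_k / im ∂_{k+1}, so:

  H_0: rank C_0 − rank ∂_1 = 7 − 6 = 1, and the invariant factors of ∂_1 are all 1, so H_0 ≅ Z.
  H_1: rank ker ∂_1 − rank ∂_2 = (9 − 6) − 0 = 3, and there is no ∂_2, so H_1 ≅ Z^3.

As a check, the Euler characteristic is 7 − 9 = -2, which agrees with 1 − 3 = -2.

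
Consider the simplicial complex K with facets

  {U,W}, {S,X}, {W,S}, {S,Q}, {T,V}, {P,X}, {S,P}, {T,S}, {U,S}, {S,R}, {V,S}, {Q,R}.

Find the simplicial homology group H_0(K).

H_0 ≅ Z.

K has 9 vertices, 12 edges.
rank ∂_0 = 0, rank ∂_1 = 8 ⇒ b_0 = 9 − 0 − 8 = 1; all invariant factors of ∂_1 are 1 so no torsion. So H_0 ≅ Z.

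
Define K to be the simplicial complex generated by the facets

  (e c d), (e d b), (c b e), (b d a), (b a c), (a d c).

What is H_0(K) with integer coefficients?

Order the vertices as a < b < c < d < e. Listing each simplex with vertices in this order, K has dimension 2 with simplices:

  0-simplices (5): a, b, c, d, e
  1-simplices (9): ab, ac, ad, bc, bd, be, cd, ce, de
  2-simplices (6): abc, abd, acd, bce, bde, cde

so the chain groups are C_0 ≅ Z^5, C_1 ≅ Z^9, C_2 ≅ Z^6.

The boundary map ∂_1: C_1 → C_0 sends each edge [p,q] (with p < q) to q − p.
The resulting 5×9 matrix has rank 4, and its Smith normal form has invariant factors (1,1,1,1).

Boundary ∂_2: C_2 → C_1 maps a triangle to the signed sum of its edges. For instance
  ∂bde = de − be + bd,
  ∂acd = cd − ad + ac.
As a 9×6 matrix over Z this has rank 5, with invariant factors (1,1,1,1,1).

From H_k ≅ ker(∂_k) / im(∂_{k+1}) we obtain:

  H_0: rank C_0 − rank ∂_1 = 5 − 4 = 1, and the invariant factors of ∂_1 are all 1, so H_0 = Z.

H_0 ≅ Z.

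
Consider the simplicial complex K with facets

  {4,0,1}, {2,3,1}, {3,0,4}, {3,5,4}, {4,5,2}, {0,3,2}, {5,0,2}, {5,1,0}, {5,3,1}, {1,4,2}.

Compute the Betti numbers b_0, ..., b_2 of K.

b_0 = 1, b_1 = 0, b_2 = 0.

Take the total order 0 < 1 < 2 < 3 < 4 < 5 on the vertex set. Then K (dimension 2) consists of the simplices:

  0-simplices (6): [0], [1], [2], [3], [4], [5]
  1-simplices (15): [0,1], [0,2], [0,3], [0,4], [0,5], [1,2], [1,3], [1,4], [1,5], [2,3], [2,4], [2,5], [3,4], [3,5], [4,5]
  2-simplices (10): [0,1,4], [0,1,5], [0,2,3], [0,2,5], [0,3,4], [1,2,3], [1,2,4], [1,3,5], [2,4,5], [3,4,5]

Hence C_0 ≅ Z^6, C_1 ≅ Z^15, C_2 ≅ Z^10.

∂_1: C_1 → C_0 sends each edge [p,q] (with p < q) to q − p.
This gives a 6×15 integer matrix of rank 5; reducing to Smith normal form yields diagonal entries (1,1,1,1,1).

Boundary ∂_2: C_2 → C_1 maps a triangle to the signed sum of its edges. For instance
  ∂[0,3,4] = [3,4] − [0,4] + [0,3],
  ∂[0,1,5] = [1,5] − [0,5] + [0,1].
This gives a 15×10 integer matrix of rank 10; reducing to Smith normal form yields diagonal entries (1,1,1,1,1,1,1,1,1,2).

From H_k ≅ ker(∂_k) / im(∂_{k+1}) we obtain:

  H_0: rank C_0 − rank ∂_1 = 6 − 5 = 1, and the invariant factors of ∂_1 are all 1, so H_0 ≅ Z.
  H_1: rank ker ∂_1 − rank ∂_2 = (15 − 5) − 10 = 0, and ∂_2 has invariant factor 2 > 1, so H_1 ≅ Z/2.
  H_2: rank ker ∂_2 − rank ∂_3 = (10 − 10) − 0 = 0, and there is no ∂_3, so H_2 ≅ 0.

As a check, the Euler characteristic is 6 − 15 + 10 = 1, which agrees with 1 − 0 + 0 = 1.
(K is a triangulation of the real projective plane RP^2.)

Hence the Betti numbers are b_0 = 1, b_1 = 0, b_2 = 0.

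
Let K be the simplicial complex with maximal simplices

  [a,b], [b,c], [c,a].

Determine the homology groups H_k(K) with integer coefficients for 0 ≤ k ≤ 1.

Fix the vertex order a < b < c and write every simplex with vertices in increasing order. Then dim K = 1 and the simplices of K are:

  0-simplices (3): a, b, c
  1-simplices (3): ab, ac, bc

Hence C_0 ≅ Z^3, C_1 ≅ Z^3.

∂_1: C_1 → C_0 sends each edge [p,q] (with p < q) to q − p.
As a 3×3 matrix over Z this has rank 2, with invariant factors (1,1).

Computing H_k = (kernel of ∂_k) / (image of ∂_{k+1}):

  H_0: rank C_0 − rank ∂_1 = 3 − 2 = 1, and the invariant factors of ∂_1 are all 1, so H_0 ≅ Z.
  H_1: rank ker ∂_1 − rank ∂_2 = (3 − 2) − 0 = 1, and there is no ∂_2, so H_1 ≅ Z.

As a check, the Euler characteristic is 3 − 3 = 0, which agrees with 1 − 1 = 0.
(K is a triangulation of the circle S^1.)

H_0 = Z,  H_1 = Z.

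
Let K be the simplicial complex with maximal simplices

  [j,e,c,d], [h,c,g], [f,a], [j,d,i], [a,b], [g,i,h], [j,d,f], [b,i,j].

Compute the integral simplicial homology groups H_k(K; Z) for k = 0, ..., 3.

We work with the vertex ordering a < b < c < d < e < f < g < h < i < j. The simplices of K, each written with vertices in increasing order, are:

  0-simplices (10): a, b, c, d, e, f, g, h, i, j
  1-simplices (19): ab, af, bi, bj, cd, ce, cg, ch, cj, de, df, di, dj, ej, fj, gh, gi, hi, ij
  2-simplices (9): bij, cde, cdj, cej, cgh, dej, dfj, dij, ghi
  3-simplices (1): cdej

so the chain groups are C_0 ≅ Z^10, C_1 ≅ Z^19, C_2 ≅ Z^9, C_3 ≅ Z^1.

∂_1: C_1 → C_0 is given by ∂[p,q] = [q] − [p].
This gives a 10×19 integer matrix of rank 9; reducing to Smith normal form yields diagonal entries (1,1,1,1,1,1,1,1,1).

The boundary map ∂_2: C_2 → C_1 sends each 2-simplex [p,q,r] to [q,r] − [p,r] + [p,q]. For instance
  ∂cgh = gh − ch + cg,
  ∂dej = ej − dj + de.
The resulting 19×9 matrix has rank 8, and its Smith normal form has invariant factors (1,1,1,1,1,1,1,1).

The boundary map ∂_3: C_3 → C_2 sends each 3-simplex σ to the alternating sum Σ_i (−1)^i (σ with its i-th vertex removed). For instance
  ∂cdej = dej − cej + cdj − cde.
As a 9×1 matrix over Z this has rank 1, with invariant factors (1).

Computing H_k = (kernel of ∂_k) / (image of ∂_{k+1}):

  H_0: rank C_0 − rank ∂_1 = 10 − 9 = 1, and the invariant factors of ∂_1 are all 1, so H_0 = Z.
  H_1: rank ker ∂_1 − rank ∂_2 = (19 − 9) − 8 = 2, and the invariant factors of ∂_2 are all 1, so H_1 = Z^2.
  H_2: rank ker ∂_2 − rank ∂_3 = (9 − 8) − 1 = 0, and the invariant factors of ∂_3 are all 1, so H_2 = 0.
  H_3: rank ker ∂_3 − rank ∂_4 = (1 − 1) − 0 = 0, and there is no ∂_4, so H_3 = 0.

H_0 = Z,  H_1 = Z^2,  H_2 = 0,  H_3 = 0.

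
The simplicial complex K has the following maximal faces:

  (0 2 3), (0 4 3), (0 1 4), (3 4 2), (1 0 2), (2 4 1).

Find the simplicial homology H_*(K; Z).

Fix the vertex order 0 < 1 < 2 < 3 < 4 and write every simplex with vertices in increasing order. Then dim K = 2 and the simplices of K are:

  0-simplices (5): [0], [1], [2], [3], [4]
  1-simplices (9): [0,1], [0,2], [0,3], [0,4], [1,2], [1,4], [2,3], [2,4], [3,4]
  2-simplices (6): [0,1,2], [0,1,4], [0,2,3], [0,3,4], [1,2,4], [2,3,4]

so the chain groups are C_0 ≅ Z^5, C_1 ≅ Z^9, C_2 ≅ Z^6.

The boundary map ∂_1: C_1 → C_0 maps an edge to its endpoints' difference, ∂[p,q] = q − p.
The 5×9 boundary matrix has rank 4 and Smith normal form diag(1,1,1,1).

The boundary map ∂_2: C_2 → C_1 sends each 2-simplex [p,q,r] to [q,r] − [p,r] + [p,q]. For instance
  ∂[0,1,2] = [1,2] − [0,2] + [0,1],
  ∂[0,3,4] = [3,4] − [0,4] + [0,3].
The 9×6 boundary matrix has rank 5 and Smith normal form diag(1,1,1,1,1).

Now H_k = ker ∂_k / im ∂_{k+1}, so:

  H_0: rank C_0 − rank ∂_1 = 5 − 4 = 1, and the invariant factors of ∂_1 are all 1, so H_0 ≅ Z.
  H_1: rank ker ∂_1 − rank ∂_2 = (9 − 4) − 5 = 0, and the invariant factors of ∂_2 are all 1, so H_1 ≅ 0.
  H_2: rank ker ∂_2 − rank ∂_3 = (6 − 5) − 0 = 1, and there is no ∂_3, so H_2 ≅ Z.

(K is a triangulation of the 2-sphere S^2.)

H_0 ≅ Z,  H_1 = 0,  H_2 ≅ Z.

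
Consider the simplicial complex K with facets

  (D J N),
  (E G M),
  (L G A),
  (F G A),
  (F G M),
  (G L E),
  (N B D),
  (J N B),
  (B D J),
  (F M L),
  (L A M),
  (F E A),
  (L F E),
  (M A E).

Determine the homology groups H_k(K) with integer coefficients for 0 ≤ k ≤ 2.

H_0 = Z^2,  H_1 = Z/2,  H_2 = Z.

Take the total order A < B < D < E < F < G < J < L < M < N on the vertex set. Then K (dimension 2) consists of the simplices:

  0-simplices (10): A, B, D, E, F, G, J, L, M, N
  1-simplices (21): AE, AF, AG, AL, AM, BD, BJ, BN, DJ, DN, EF, EG, EL, EM, FG, FL, FM, GL, GM, JN, LM
  2-simplices (14): AEF, AEM, AFG, AGL, ALM, BDJ, BDN, BJN, DJN, EFL, EGL, EGM, FGM, FLM

so the chain groups are C_0 ≅ Z^10, C_1 ≅ Z^21, C_2 ≅ Z^14.

Boundary ∂_1: C_1 → C_0 is given by ∂[p,q] = [q] − [p]. For instance
  ∂AL = L − A.
This gives a 10×21 integer matrix of rank 8; reducing to Smith normal form yields diagonal entries (1,1,1,1,1,1,1,1).

The boundary map ∂_2: C_2 → C_1 sends each 2-simplex [p,q,r] to [q,r] − [p,r] + [p,q]. For instance
  ∂BDN = DN − BN + BD,
  ∂EFL = FL − EL + EF.
The 21×14 boundary matrix has rank 13 and Smith normal form diag(1,1,1,1,1,1,1,1,1,1,1,1,2).

From H_k ≅ ker(∂_k) / im(∂_{k+1}) we obtain:

  H_0: rank C_0 − rank ∂_1 = 10 − 8 = 2, and the invariant factors of ∂_1 are all 1, so H_0 = Z^2.
  H_1: rank ker ∂_1 − rank ∂_2 = (21 − 8) − 13 = 0, and ∂_2 has invariant factor 2 > 1, so H_1 = Z/2.
  H_2: rank ker ∂_2 − rank ∂_3 = (14 − 13) − 0 = 1, and there is no ∂_3, so H_2 = Z.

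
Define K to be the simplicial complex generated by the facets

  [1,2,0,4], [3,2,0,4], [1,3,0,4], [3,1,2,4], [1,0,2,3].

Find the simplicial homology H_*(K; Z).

H_0 ≅ Z,  H_1 = 0,  H_2 = 0,  H_3 ≅ Z.

Fix the vertex order 0 < 1 < 2 < 3 < 4 and write every simplex with vertices in increasing order. Then dim K = 3 and the simplices of K are:

  0-simplices (5): [0], [1], [2], [3], [4]
  1-simplices (10): [0,1], [0,2], [0,3], [0,4], [1,2], [1,3], [1,4], [2,3], [2,4], [3,4]
  2-simplices (10): [0,1,2], [0,1,3], [0,1,4], [0,2,3], [0,2,4], [0,3,4], [1,2,3], [1,2,4], [1,3,4], [2,3,4]
  3-simplices (5): [0,1,2,3], [0,1,2,4], [0,1,3,4], [0,2,3,4], [1,2,3,4]

so the chain groups are C_0 ≅ Z^5, C_1 ≅ Z^10, C_2 ≅ Z^10, C_3 ≅ Z^5.

∂_1: C_1 → C_0 maps an edge to its endpoints' difference, ∂[p,q] = q − p. For instance
  ∂[0,3] = [3] − [0].
As a 5×10 matrix over Z this has rank 4, with invariant factors (1,1,1,1).

The boundary map ∂_2: C_2 → C_1 maps a triangle to the signed sum of its edges. For instance
  ∂[0,1,4] = [1,4] − [0,4] + [0,1],
  ∂[0,2,3] = [2,3] − [0,3] + [0,2].
This gives a 10×10 integer matrix of rank 6; reducing to Smith normal form yields diagonal entries (1,1,1,1,1,1).

Boundary ∂_3: C_3 → C_2 sends each 3-simplex σ to the alternating sum Σ_i (−1)^i (σ with its i-th vertex removed). For instance
  ∂[0,1,3,4] = [1,3,4] − [0,3,4] + [0,1,4] − [0,1,3],
  ∂[0,1,2,4] = [1,2,4] − [0,2,4] + [0,1,4] − [0,1,2].
As a 10×5 matrix over Z this has rank 4, with invariant factors (1,1,1,1).

Computing H_k = (kernel of ∂_k) / (image of ∂_{k+1}):

  H_0: rank C_0 − rank ∂_1 = 5 − 4 = 1, and the invariant factors of ∂_1 are all 1, so H_0 ≅ Z.
  H_1: rank ker ∂_1 − rank ∂_2 = (10 − 4) − 6 = 0, and the invariant factors of ∂_2 are all 1, so H_1 ≅ 0.
  H_2: rank ker ∂_2 − rank ∂_3 = (10 − 6) − 4 = 0, and the invariant factors of ∂_3 are all 1, so H_2 ≅ 0.
  H_3: rank ker ∂_3 − rank ∂_4 = (5 − 4) − 0 = 1, and there is no ∂_4, so H_3 ≅ Z.

As a check, the Euler characteristic is 5 − 10 + 10 − 5 = 0, which agrees with 1 − 0 + 0 − 1 = 0.
(K is a triangulation of the 3-sphere S^3.)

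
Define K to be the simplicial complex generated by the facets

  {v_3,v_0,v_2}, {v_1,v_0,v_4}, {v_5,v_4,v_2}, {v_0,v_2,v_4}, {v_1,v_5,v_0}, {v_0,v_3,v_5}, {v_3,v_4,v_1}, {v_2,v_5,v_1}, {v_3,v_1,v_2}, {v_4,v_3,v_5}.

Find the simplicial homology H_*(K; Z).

H_0 ≅ Z,  H_1 ≅ Z_2,  H_2 = 0.

Order the vertices as v_0 < v_1 < v_2 < v_3 < v_4 < v_5. Listing each simplex with vertices in this order, K has dimension 2 with simplices:

  0-simplices (6): [v_0], [v_1], [v_2], [v_3], [v_4], [v_5]
  1-simplices (15): (15 of them)
  2-simplices (10): [v_0,v_1,v_4], [v_0,v_1,v_5], [v_0,v_2,v_3], [v_0,v_2,v_4], [v_0,v_3,v_5], [v_1,v_2,v_3], [v_1,v_2,v_5], [v_1,v_3,v_4], [v_2,v_4,v_5], [v_3,v_4,v_5]

Hence C_0 ≅ Z^6, C_1 ≅ Z^15, C_2 ≅ Z^10.

∂_1: C_1 → C_0 maps an edge to its endpoints' difference, ∂[p,q] = q − p. For instance
  ∂[v_0,v_5] = [v_5] − [v_0].
This gives a 6×15 integer matrix of rank 5; reducing to Smith normal form yields diagonal entries (1,1,1,1,1).

∂_2: C_2 → C_1 sends each 2-simplex [p,q,r] to [q,r] − [p,r] + [p,q]. For instance
  ∂[v_0,v_3,v_5] = [v_3,v_5] − [v_0,v_5] + [v_0,v_3],
  ∂[v_0,v_1,v_5] = [v_1,v_5] − [v_0,v_5] + [v_0,v_1].
The 15×10 boundary matrix has rank 10 and Smith normal form diag(1,1,1,1,1,1,1,1,1,2).

Now H_k = ker ∂_k / im ∂_{k+1}, so:

  H_0: rank C_0 − rank ∂_1 = 6 − 5 = 1, and the invariant factors of ∂_1 are all 1, so H_0 = Z.
  H_1: rank ker ∂_1 − rank ∂_2 = (15 − 5) − 10 = 0, and ∂_2 has invariant factor 2 > 1, so H_1 = Z_2.
  H_2: rank ker ∂_2 − rank ∂_3 = (10 − 10) − 0 = 0, and there is no ∂_3, so H_2 = 0.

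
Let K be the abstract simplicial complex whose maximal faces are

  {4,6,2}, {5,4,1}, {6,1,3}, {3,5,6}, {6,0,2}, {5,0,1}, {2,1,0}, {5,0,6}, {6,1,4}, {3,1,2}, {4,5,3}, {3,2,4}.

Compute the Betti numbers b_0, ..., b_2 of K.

We work with the vertex ordering 0 < 1 < 2 < 3 < 4 < 5 < 6. The simplices of K, each written with vertices in increasing order, are:

  0-simplices (7): [0], [1], [2], [3], [4], [5], [6]
  1-simplices (18): [0,1], [0,2], [0,5], [0,6], [1,2], [1,3], [1,4], [1,5], [1,6], [2,3], [2,4], [2,6], [3,4], [3,5], [3,6], [4,5], [4,6], [5,6]
  2-simplices (12): [0,1,2], [0,1,5], [0,2,6], [0,5,6], [1,2,3], [1,3,6], [1,4,5], [1,4,6], [2,3,4], [2,4,6], [3,4,5], [3,5,6]

so the chain groups are C_0 ≅ Z^7, C_1 ≅ Z^18, C_2 ≅ Z^12.

∂_1: C_1 → C_0 sends each edge [p,q] (with p < q) to q − p. For instance
  ∂[3,5] = [5] − [3].
As a 7×18 matrix over Z this has rank 6, with invariant factors (1,1,1,1,1,1).

Boundary ∂_2: C_2 → C_1 maps a triangle to the signed sum of its edges. For instance
  ∂[1,2,3] = [2,3] − [1,3] + [1,2],
  ∂[1,4,5] = [4,5] − [1,5] + [1,4].
This gives a 18×12 integer matrix of rank 12; reducing to Smith normal form yields diagonal entries (1,1,1,1,1,1,1,1,1,1,1,2).

From H_k ≅ ker(∂_k) / im(∂_{k+1}) we obtain:

  H_0: rank C_0 − rank ∂_1 = 7 − 6 = 1, and the invariant factors of ∂_1 are all 1, so H_0 = Z.
  H_1: rank ker ∂_1 − rank ∂_2 = (18 − 6) − 12 = 0, and ∂_2 has invariant factor 2 > 1, so H_1 = Z/2.
  H_2: rank ker ∂_2 − rank ∂_3 = (12 − 12) − 0 = 0, and there is no ∂_3, so H_2 = 0.

As a check, the Euler characteristic is 7 − 18 + 12 = 1, which agrees with 1 − 0 + 0 = 1.

Hence the Betti numbers are b_0 = 1, b_1 = 0, b_2 = 0.

b_0 = 1, b_1 = 0, b_2 = 0.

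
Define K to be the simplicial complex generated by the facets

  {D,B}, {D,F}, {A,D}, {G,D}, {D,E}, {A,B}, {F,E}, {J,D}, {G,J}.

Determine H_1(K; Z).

H_1 = Z^3.

K has 7 vertices, 9 edges.
rank ∂_1 = 6, rank ∂_2 = 0 ⇒ b_1 = 9 − 6 − 0 = 3. So H_1 = Z^3.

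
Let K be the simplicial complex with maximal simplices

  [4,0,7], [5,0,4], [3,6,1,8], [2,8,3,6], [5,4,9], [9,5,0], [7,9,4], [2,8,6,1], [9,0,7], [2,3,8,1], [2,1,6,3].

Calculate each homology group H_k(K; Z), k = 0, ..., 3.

H_0 = Z^2,  H_1 = 0,  H_2 = Z,  H_3 = Z.

K has 10 vertices, 19 edges, 16 triangles, 5 3-simplices.
rank ∂_0 = 0, rank ∂_1 = 8 ⇒ b_0 = 10 − 0 − 8 = 2; all invariant factors of ∂_1 are 1 so no torsion. So H_0 = Z^2.
rank ∂_1 = 8, rank ∂_2 = 11 ⇒ b_1 = 19 − 8 − 11 = 0; all invariant factors of ∂_2 are 1 so no torsion. So H_1 = 0.
rank ∂_2 = 11, rank ∂_3 = 4 ⇒ b_2 = 16 − 11 − 4 = 1; all invariant factors of ∂_3 are 1 so no torsion. So H_2 = Z.
rank ∂_3 = 4, rank ∂_4 = 0 ⇒ b_3 = 5 − 4 − 0 = 1. So H_3 = Z.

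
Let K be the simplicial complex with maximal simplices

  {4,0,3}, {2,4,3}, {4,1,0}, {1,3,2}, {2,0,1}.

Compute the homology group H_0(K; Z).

Fix the vertex order 0 < 1 < 2 < 3 < 4 and write every simplex with vertices in increasing order. Then dim K = 2 and the simplices of K are:

  0-simplices (5): [0], [1], [2], [3], [4]
  1-simplices (10): [0,1], [0,2], [0,3], [0,4], [1,2], [1,3], [1,4], [2,3], [2,4], [3,4]
  2-simplices (5): [0,1,2], [0,1,4], [0,3,4], [1,2,3], [2,3,4]

so the chain groups are C_0 ≅ Z^5, C_1 ≅ Z^10, C_2 ≅ Z^5.

∂_1: C_1 → C_0 is given by ∂[p,q] = [q] − [p]. For instance
  ∂[0,2] = [2] − [0].
The resulting 5×10 matrix has rank 4, and its Smith normal form has invariant factors (1,1,1,1).

∂_2: C_2 → C_1 acts by ∂[p,q,r] = [q,r] − [p,r] + [p,q]. For instance
  ∂[0,1,2] = [1,2] − [0,2] + [0,1],
  ∂[1,2,3] = [2,3] − [1,3] + [1,2].
As a 10×5 matrix over Z this has rank 5, with invariant factors (1,1,1,1,1).

Reading off H_k = ker ∂_k / im ∂_{k+1}:

  H_0: rank C_0 − rank ∂_1 = 5 − 4 = 1, and the invariant factors of ∂_1 are all 1, so H_0 ≅ Z.

H_0 = Z.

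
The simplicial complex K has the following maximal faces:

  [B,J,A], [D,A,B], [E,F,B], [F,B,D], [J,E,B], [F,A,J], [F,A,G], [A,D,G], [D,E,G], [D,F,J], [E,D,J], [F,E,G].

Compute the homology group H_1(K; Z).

Fix the vertex order A < B < D < E < F < G < J and write every simplex with vertices in increasing order. Then dim K = 2 and the simplices of K are:

  0-simplices (7): A, B, D, E, F, G, J
  1-simplices (18): AB, AD, AF, AG, AJ, BD, BE, BF, BJ, DE, DF, DG, DJ, EF, EG, EJ, FG, FJ
  2-simplices (12): ABD, ABJ, ADG, AFG, AFJ, BDF, BEF, BEJ, DEG, DEJ, DFJ, EFG

Hence C_0 ≅ Z^7, C_1 ≅ Z^18, C_2 ≅ Z^12.

Boundary ∂_1: C_1 → C_0 sends each edge [p,q] (with p < q) to q − p.
The 7×18 boundary matrix has rank 6 and Smith normal form diag(1,1,1,1,1,1).

Boundary ∂_2: C_2 → C_1 acts by ∂[p,q,r] = [q,r] − [p,r] + [p,q]. For instance
  ∂ABD = BD − AD + AB,
  ∂AFJ = FJ − AJ + AF.
The 18×12 boundary matrix has rank 12 and Smith normal form diag(1,1,1,1,1,1,1,1,1,1,1,2).

Computing H_k = (kernel of ∂_k) / (image of ∂_{k+1}):

  H_1: rank ker ∂_1 − rank ∂_2 = (18 − 6) − 12 = 0, and ∂_2 has invariant factor 2 > 1, so H_1 ≅ Z/2.

H_1 ≅ Z/2.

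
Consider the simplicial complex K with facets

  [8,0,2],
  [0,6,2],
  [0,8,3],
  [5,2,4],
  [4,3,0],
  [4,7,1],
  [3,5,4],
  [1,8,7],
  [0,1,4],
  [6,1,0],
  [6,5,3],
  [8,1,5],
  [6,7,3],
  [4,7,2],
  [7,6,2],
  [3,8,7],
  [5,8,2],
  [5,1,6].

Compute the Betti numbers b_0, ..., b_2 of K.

b_0 = 1, b_1 = 2, b_2 = 1.

K has 9 vertices, 27 edges, 18 triangles.
rank ∂_0 = 0, rank ∂_1 = 8 ⇒ b_0 = 9 − 0 − 8 = 1; all invariant factors of ∂_1 are 1 so no torsion. So H_0 ≅ Z.
rank ∂_1 = 8, rank ∂_2 = 17 ⇒ b_1 = 27 − 8 − 17 = 2; all invariant factors of ∂_2 are 1 so no torsion. So H_1 ≅ Z^2.
rank ∂_2 = 17, rank ∂_3 = 0 ⇒ b_2 = 18 − 17 − 0 = 1. So H_2 ≅ Z.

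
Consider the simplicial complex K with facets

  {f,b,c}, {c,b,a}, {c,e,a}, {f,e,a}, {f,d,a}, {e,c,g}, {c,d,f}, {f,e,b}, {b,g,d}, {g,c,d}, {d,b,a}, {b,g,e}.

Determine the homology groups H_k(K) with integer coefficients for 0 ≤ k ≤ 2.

Order the vertices as a < b < c < d < e < f < g. Listing each simplex with vertices in this order, K has dimension 2 with simplices:

  0-simplices (7): a, b, c, d, e, f, g
  1-simplices (18): ab, ac, ad, ae, af, bc, bd, be, bf, bg, cd, ce, cf, cg, df, dg, ef, eg
  2-simplices (12): abc, abd, ace, adf, aef, bcf, bdg, bef, beg, cdf, cdg, ceg

giving chain groups C_0 ≅ Z^7, C_1 ≅ Z^18, C_2 ≅ Z^12.

∂_1: C_1 → C_0 maps an edge to its endpoints' difference, ∂[p,q] = q − p.
The 7×18 boundary matrix has rank 6 and Smith normal form diag(1,1,1,1,1,1).

∂_2: C_2 → C_1 sends each 2-simplex [p,q,r] to [q,r] − [p,r] + [p,q]. For instance
  ∂beg = eg − bg + be,
  ∂cdg = dg − cg + cd.
This gives a 18×12 integer matrix of rank 12; reducing to Smith normal form yields diagonal entries (1,1,1,1,1,1,1,1,1,1,1,2).

Reading off H_k = ker ∂_k / im ∂_{k+1}:

  H_0: rank C_0 − rank ∂_1 = 7 − 6 = 1, and the invariant factors of ∂_1 are all 1, so H_0 = Z.
  H_1: rank ker ∂_1 − rank ∂_2 = (18 − 6) − 12 = 0, and ∂_2 has invariant factor 2 > 1, so H_1 = Z/2Z.
  H_2: rank ker ∂_2 − rank ∂_3 = (12 − 12) − 0 = 0, and there is no ∂_3, so H_2 = 0.

H_0 ≅ Z,  H_1 ≅ Z/2Z,  H_2 = 0.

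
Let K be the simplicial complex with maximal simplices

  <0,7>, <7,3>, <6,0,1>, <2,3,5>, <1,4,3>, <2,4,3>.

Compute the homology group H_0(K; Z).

H_0 = Z.

Fix the vertex order 0 < 1 < 2 < 3 < 4 < 5 < 6 < 7 and write every simplex with vertices in increasing order. Then dim K = 2 and the simplices of K are:

  0-simplices (8): [0], [1], [2], [3], [4], [5], [6], [7]
  1-simplices (12): [0,1], [0,6], [0,7], [1,3], [1,4], [1,6], [2,3], [2,4], [2,5], [3,4], [3,5], [3,7]
  2-simplices (4): [0,1,6], [1,3,4], [2,3,4], [2,3,5]

giving chain groups C_0 ≅ Z^8, C_1 ≅ Z^12, C_2 ≅ Z^4.

The boundary map ∂_1: C_1 → C_0 sends each edge [p,q] (with p < q) to q − p.
This gives a 8×12 integer matrix of rank 7; reducing to Smith normal form yields diagonal entries (1,1,1,1,1,1,1).

Boundary ∂_2: C_2 → C_1 acts by ∂[p,q,r] = [q,r] − [p,r] + [p,q]. For instance
  ∂[1,3,4] = [3,4] − [1,4] + [1,3],
  ∂[2,3,5] = [3,5] − [2,5] + [2,3].
The 12×4 boundary matrix has rank 4 and Smith normal form diag(1,1,1,1).

Reading off H_k = ker ∂_k / im ∂_{k+1}:

  H_0: rank C_0 − rank ∂_1 = 8 − 7 = 1, and the invariant factors of ∂_1 are all 1, so H_0 ≅ Z.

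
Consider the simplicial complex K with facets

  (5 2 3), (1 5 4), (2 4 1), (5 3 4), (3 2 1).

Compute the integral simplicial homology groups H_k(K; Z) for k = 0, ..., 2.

H_0 ≅ Z,  H_1 ≅ Z,  H_2 = 0.

K has 5 vertices, 10 edges, 5 triangles.
rank ∂_0 = 0, rank ∂_1 = 4 ⇒ b_0 = 5 − 0 − 4 = 1; all invariant factors of ∂_1 are 1 so no torsion. So H_0 ≅ Z.
rank ∂_1 = 4, rank ∂_2 = 5 ⇒ b_1 = 10 − 4 − 5 = 1; all invariant factors of ∂_2 are 1 so no torsion. So H_1 ≅ Z.
rank ∂_2 = 5, rank ∂_3 = 0 ⇒ b_2 = 5 − 5 − 0 = 0. So H_2 ≅ 0.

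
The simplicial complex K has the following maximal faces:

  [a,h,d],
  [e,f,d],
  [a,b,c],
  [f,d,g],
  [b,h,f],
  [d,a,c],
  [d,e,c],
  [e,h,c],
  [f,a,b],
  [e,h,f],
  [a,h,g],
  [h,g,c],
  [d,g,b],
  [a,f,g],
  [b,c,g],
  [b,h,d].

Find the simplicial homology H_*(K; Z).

Order the vertices as a < b < c < d < e < f < g < h. Listing each simplex with vertices in this order, K has dimension 2 with simplices:

  0-simplices (8): a, b, c, d, e, f, g, h
  1-simplices (24): ab, ac, ad, af, ag, ah, bc, bd, bf, bg, bh, cd, ce, cg, ch, de, df, dg, dh, ef, eh, fg, fh, gh
  2-simplices (16): abc, abf, acd, adh, afg, agh, bcg, bdg, bdh, bfh, cde, ceh, cgh, def, dfg, efh

so the chain groups are C_0 ≅ Z^8, C_1 ≅ Z^24, C_2 ≅ Z^16.

∂_1: C_1 → C_0 maps an edge to its endpoints' difference, ∂[p,q] = q − p.
The resulting 8×24 matrix has rank 7, and its Smith normal form has invariant factors (1,1,1,1,1,1,1).

∂_2: C_2 → C_1 sends each 2-simplex [p,q,r] to [q,r] − [p,r] + [p,q]. For instance
  ∂def = ef − df + de,
  ∂bfh = fh − bh + bf.
This gives a 24×16 integer matrix of rank 15; reducing to Smith normal form yields diagonal entries (1,1,1,1,1,1,1,1,1,1,1,1,1,1,1).

Computing H_k = (kernel of ∂_k) / (image of ∂_{k+1}):

  H_0: rank C_0 − rank ∂_1 = 8 − 7 = 1, and the invariant factors of ∂_1 are all 1, so H_0 ≅ Z.
  H_1: rank ker ∂_1 − rank ∂_2 = (24 − 7) − 15 = 2, and the invariant factors of ∂_2 are all 1, so H_1 ≅ Z^2.
  H_2: rank ker ∂_2 − rank ∂_3 = (16 − 15) − 0 = 1, and there is no ∂_3, so H_2 ≅ Z.

As a check, the Euler characteristic is 8 − 24 + 16 = 0, which agrees with 1 − 2 + 1 = 0.

H_0 ≅ Z,  H_1 ≅ Z^2,  H_2 ≅ Z.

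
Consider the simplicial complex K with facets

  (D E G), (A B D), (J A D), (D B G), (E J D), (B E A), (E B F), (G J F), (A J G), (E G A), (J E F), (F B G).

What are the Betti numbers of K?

We work with the vertex ordering A < B < D < E < F < G < J. The simplices of K, each written with vertices in increasing order, are:

  0-simplices (7): A, B, D, E, F, G, J
  1-simplices (18): AB, AD, AE, AG, AJ, BD, BE, BF, BG, DE, DG, DJ, EF, EG, EJ, FG, FJ, GJ
  2-simplices (12): ABD, ABE, ADJ, AEG, AGJ, BDG, BEF, BFG, DEG, DEJ, EFJ, FGJ

giving chain groups C_0 ≅ Z^7, C_1 ≅ Z^18, C_2 ≅ Z^12.

Boundary ∂_1: C_1 → C_0 maps an edge to its endpoints' difference, ∂[p,q] = q − p. For instance
  ∂AJ = J − A.
As a 7×18 matrix over Z this has rank 6, with invariant factors (1,1,1,1,1,1).

Boundary ∂_2: C_2 → C_1 sends each 2-simplex [p,q,r] to [q,r] − [p,r] + [p,q]. For instance
  ∂AGJ = GJ − AJ + AG,
  ∂BFG = FG − BG + BF.
As a 18×12 matrix over Z this has rank 12, with invariant factors (1,1,1,1,1,1,1,1,1,1,1,2).

Reading off H_k = ker ∂_k / im ∂_{k+1}:

  H_0: rank C_0 − rank ∂_1 = 7 − 6 = 1, and the invariant factors of ∂_1 are all 1, so H_0 = Z.
  H_1: rank ker ∂_1 − rank ∂_2 = (18 − 6) − 12 = 0, and ∂_2 has invariant factor 2 > 1, so H_1 = Z/2.
  H_2: rank ker ∂_2 − rank ∂_3 = (12 − 12) − 0 = 0, and there is no ∂_3, so H_2 = 0.

(K is a triangulation of the real projective plane RP^2.)

Hence the Betti numbers are b_0 = 1, b_1 = 0, b_2 = 0.

b_0 = 1, b_1 = 0, b_2 = 0.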